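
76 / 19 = 4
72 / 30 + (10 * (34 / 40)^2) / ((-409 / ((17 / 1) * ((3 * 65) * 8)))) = -953127 / 2045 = -466.08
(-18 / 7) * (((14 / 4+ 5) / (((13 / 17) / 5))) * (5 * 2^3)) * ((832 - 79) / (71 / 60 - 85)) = 23502636000 / 457639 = 51356.28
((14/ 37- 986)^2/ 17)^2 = 3265450053.98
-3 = -3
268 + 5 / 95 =5093 / 19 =268.05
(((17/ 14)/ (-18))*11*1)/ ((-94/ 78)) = 2431/ 3948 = 0.62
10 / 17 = 0.59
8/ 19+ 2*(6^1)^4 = 49256/ 19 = 2592.42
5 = 5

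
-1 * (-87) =87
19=19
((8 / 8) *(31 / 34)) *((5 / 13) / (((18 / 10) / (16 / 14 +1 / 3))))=24025 / 83538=0.29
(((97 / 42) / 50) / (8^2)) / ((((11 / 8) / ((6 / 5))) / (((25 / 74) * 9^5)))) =5727753 / 455840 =12.57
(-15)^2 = 225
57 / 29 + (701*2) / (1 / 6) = 244005 / 29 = 8413.97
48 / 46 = 24 / 23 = 1.04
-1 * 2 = -2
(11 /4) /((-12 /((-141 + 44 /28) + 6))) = 30.58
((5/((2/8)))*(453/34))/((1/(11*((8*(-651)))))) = -259514640/17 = -15265567.06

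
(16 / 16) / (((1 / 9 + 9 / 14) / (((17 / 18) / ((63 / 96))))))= 544 / 285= 1.91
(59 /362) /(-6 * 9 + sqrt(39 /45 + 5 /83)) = -1983285 /656897146 -59 * sqrt(1436730) /1313794292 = -0.00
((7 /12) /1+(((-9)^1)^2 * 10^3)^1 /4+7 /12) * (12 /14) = 121507 /7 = 17358.14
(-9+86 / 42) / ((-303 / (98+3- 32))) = 1.58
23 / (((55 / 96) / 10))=4416 / 11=401.45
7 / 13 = 0.54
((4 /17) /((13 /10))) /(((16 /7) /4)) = 0.32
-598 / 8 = -299 / 4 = -74.75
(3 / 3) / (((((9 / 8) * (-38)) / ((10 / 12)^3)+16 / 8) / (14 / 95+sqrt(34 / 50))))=-25 * sqrt(17) / 8984-175 / 85348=-0.01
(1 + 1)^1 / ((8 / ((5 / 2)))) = 5 / 8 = 0.62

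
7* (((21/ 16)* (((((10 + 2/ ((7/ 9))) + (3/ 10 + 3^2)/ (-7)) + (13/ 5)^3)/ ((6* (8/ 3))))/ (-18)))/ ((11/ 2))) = -117677/ 704000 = -0.17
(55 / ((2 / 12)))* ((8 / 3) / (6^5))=55 / 486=0.11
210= 210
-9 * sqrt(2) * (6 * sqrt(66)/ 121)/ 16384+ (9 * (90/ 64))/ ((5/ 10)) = 405/ 16-27 * sqrt(33)/ 495616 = 25.31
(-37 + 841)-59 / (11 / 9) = 8313 / 11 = 755.73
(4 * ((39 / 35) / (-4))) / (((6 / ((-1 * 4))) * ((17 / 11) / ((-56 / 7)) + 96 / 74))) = 84656 / 125825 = 0.67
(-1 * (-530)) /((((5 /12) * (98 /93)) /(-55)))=-3253140 /49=-66390.61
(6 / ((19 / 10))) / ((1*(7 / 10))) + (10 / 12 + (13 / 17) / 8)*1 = 295207 / 54264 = 5.44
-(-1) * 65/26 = 5/2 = 2.50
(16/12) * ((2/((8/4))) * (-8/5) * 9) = -96/5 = -19.20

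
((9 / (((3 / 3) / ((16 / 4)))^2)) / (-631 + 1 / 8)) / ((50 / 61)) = -35136 / 126175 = -0.28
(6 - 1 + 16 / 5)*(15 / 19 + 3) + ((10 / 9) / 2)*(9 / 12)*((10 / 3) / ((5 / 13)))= 59311 / 1710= 34.68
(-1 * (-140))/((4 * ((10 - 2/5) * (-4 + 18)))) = 25/96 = 0.26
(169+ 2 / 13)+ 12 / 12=2212 / 13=170.15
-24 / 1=-24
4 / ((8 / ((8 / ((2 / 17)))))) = 34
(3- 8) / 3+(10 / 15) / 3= -13 / 9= -1.44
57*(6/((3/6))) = 684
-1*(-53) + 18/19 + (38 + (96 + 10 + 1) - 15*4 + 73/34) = 91147/646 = 141.09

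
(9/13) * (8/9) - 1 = -5/13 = -0.38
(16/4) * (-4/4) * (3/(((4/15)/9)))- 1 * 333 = -738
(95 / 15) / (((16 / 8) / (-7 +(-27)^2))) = 2286.33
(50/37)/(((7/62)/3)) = 9300/259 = 35.91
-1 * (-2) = 2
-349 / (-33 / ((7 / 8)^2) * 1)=17101 / 2112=8.10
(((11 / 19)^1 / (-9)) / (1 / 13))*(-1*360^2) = 2059200 / 19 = 108378.95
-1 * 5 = -5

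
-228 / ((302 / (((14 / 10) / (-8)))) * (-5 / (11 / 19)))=-231 / 15100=-0.02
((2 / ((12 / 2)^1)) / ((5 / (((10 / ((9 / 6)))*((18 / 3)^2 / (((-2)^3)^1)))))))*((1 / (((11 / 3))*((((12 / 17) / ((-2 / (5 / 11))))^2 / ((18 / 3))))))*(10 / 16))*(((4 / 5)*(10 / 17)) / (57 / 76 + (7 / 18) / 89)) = -599148 / 12085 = -49.58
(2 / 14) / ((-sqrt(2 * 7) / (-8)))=4 * sqrt(14) / 49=0.31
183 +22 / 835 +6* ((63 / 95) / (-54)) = 2902544 / 15865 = 182.95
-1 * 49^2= -2401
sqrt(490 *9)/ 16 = 21 *sqrt(10)/ 16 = 4.15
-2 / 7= -0.29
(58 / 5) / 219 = 58 / 1095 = 0.05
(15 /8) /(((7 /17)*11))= 255 /616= 0.41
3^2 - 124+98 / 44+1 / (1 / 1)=-2459 / 22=-111.77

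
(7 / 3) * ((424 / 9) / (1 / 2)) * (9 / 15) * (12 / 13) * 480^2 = 364707840 / 13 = 28054449.23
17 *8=136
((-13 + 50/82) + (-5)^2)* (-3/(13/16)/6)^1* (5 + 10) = -62040/533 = -116.40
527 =527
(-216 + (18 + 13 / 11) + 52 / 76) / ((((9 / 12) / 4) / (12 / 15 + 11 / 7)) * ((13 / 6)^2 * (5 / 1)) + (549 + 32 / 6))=-217749504 / 617485693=-0.35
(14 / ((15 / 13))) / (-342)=-91 / 2565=-0.04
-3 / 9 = -0.33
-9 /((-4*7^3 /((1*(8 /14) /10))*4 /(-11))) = -99 /96040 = -0.00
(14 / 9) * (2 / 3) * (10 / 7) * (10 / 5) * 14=1120 / 27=41.48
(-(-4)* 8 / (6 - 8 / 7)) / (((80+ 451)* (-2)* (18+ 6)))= -7 / 27081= -0.00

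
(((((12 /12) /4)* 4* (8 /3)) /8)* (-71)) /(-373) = 0.06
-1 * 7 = -7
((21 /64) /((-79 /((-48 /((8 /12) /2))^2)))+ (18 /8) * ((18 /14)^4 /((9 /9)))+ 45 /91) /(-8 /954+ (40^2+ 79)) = -373954751325 /7899316247732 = -0.05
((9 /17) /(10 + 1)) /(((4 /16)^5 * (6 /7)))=10752 /187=57.50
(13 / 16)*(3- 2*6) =-117 / 16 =-7.31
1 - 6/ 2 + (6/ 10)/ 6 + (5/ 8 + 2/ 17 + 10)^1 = 6013/ 680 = 8.84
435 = 435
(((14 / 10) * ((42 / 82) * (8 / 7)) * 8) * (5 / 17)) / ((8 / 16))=2688 / 697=3.86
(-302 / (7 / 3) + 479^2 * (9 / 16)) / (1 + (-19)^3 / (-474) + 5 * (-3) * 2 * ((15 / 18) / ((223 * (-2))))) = 763183608237 / 91906304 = 8303.93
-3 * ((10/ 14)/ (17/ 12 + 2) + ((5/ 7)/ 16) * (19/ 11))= -6195/ 7216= -0.86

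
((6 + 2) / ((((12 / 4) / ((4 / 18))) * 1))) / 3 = 16 / 81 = 0.20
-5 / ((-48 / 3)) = 5 / 16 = 0.31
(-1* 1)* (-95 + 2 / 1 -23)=116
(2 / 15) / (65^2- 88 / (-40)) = 1 / 31704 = 0.00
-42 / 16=-21 / 8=-2.62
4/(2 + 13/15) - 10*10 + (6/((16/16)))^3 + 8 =5392/43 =125.40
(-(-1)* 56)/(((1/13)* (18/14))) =5096/9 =566.22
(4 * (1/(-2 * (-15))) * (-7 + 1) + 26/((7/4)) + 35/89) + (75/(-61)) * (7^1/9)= 7692254/570045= 13.49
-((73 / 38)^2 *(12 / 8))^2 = -255584169 / 8340544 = -30.64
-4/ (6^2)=-0.11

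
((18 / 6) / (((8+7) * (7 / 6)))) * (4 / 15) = 0.05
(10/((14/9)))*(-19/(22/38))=-16245/77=-210.97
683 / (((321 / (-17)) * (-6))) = 11611 / 1926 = 6.03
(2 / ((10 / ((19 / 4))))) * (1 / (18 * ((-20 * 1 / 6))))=-19 / 1200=-0.02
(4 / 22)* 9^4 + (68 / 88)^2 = 577657 / 484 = 1193.51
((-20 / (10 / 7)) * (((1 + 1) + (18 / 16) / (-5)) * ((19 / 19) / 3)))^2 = 247009 / 3600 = 68.61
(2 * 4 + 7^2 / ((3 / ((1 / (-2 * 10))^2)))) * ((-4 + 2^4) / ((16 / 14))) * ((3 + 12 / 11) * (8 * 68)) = 10334079 / 55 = 187892.35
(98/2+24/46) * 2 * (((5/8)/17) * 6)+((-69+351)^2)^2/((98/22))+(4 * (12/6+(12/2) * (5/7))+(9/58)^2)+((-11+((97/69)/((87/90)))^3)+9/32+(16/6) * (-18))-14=660566570726367067795/465289829984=1419688392.39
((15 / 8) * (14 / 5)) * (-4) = -21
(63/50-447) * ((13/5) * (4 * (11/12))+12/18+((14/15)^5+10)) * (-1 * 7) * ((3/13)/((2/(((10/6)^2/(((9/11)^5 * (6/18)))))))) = 10228745190467419/59787112500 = 171086.12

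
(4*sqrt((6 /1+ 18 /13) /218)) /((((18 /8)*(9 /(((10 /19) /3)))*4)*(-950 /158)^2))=199712*sqrt(4251) /295220791125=0.00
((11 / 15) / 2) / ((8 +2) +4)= 11 / 420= 0.03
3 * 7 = 21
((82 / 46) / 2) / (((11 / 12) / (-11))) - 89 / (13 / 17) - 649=-232048 / 299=-776.08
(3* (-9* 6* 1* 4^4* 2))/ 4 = -20736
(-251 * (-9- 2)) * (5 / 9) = 13805 / 9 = 1533.89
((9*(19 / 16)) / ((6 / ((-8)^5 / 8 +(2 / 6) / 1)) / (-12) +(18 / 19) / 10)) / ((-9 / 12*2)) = -22178035 / 295268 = -75.11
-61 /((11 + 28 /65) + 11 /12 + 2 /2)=-4.57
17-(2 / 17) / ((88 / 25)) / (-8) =101753 / 5984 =17.00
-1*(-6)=6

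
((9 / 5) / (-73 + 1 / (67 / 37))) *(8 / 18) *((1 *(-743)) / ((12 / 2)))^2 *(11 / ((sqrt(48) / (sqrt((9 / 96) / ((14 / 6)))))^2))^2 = -4475461243 / 311749509120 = -0.01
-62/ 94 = -31/ 47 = -0.66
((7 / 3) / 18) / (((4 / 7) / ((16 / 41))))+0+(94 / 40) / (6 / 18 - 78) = 300593 / 5158620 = 0.06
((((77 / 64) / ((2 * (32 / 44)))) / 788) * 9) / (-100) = -7623 / 80691200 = -0.00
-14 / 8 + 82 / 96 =-43 / 48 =-0.90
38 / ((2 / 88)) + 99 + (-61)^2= 5492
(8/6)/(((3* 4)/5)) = 0.56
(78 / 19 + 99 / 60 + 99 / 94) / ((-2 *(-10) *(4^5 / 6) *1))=364797 / 182886400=0.00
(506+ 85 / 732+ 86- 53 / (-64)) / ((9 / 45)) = 34722815 / 11712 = 2964.72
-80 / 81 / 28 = -20 / 567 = -0.04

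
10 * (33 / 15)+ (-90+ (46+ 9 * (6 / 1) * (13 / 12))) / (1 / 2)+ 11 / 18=929 / 18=51.61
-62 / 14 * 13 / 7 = -403 / 49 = -8.22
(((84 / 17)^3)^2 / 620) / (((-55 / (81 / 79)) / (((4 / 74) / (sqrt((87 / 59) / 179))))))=-4742523426816 * sqrt(918807) / 17442740879881075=-0.26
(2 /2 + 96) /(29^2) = 97 /841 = 0.12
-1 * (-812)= 812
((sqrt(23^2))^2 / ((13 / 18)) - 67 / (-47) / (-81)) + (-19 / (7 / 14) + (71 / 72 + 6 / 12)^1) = 275538193 / 395928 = 695.93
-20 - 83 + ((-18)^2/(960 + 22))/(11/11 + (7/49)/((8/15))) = -3581611/34861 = -102.74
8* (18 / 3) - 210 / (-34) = 54.18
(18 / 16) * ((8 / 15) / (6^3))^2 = 1 / 145800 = 0.00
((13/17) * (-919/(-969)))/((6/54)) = 35841/5491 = 6.53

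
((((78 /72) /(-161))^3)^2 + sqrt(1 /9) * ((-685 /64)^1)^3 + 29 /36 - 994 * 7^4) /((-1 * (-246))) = -9703.26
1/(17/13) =13/17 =0.76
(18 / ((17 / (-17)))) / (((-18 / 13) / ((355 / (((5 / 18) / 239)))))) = 3970746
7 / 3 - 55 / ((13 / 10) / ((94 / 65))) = -29837 / 507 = -58.85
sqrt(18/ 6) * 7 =12.12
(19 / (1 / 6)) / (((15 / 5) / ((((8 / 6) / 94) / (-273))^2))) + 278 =411915671774 / 1481711049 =278.00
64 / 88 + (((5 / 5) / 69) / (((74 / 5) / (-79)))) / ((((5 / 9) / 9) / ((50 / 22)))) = -39709 / 18722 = -2.12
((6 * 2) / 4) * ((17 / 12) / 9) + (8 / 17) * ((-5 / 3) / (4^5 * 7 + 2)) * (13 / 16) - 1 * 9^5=-59048.53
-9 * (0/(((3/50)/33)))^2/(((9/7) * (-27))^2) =0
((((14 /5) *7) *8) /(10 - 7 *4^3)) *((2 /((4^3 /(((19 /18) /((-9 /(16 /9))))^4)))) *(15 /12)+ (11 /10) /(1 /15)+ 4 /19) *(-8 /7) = 8034590951166752 /1175189301297441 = 6.84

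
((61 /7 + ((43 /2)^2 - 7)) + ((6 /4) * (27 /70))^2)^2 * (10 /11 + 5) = 1076591753485573 /845152000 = 1273843.94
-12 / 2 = -6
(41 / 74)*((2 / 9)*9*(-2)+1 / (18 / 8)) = -656 / 333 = -1.97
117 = 117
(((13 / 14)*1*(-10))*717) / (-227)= 46605 / 1589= 29.33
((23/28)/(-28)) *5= -115/784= -0.15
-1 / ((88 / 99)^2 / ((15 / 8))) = -1215 / 512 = -2.37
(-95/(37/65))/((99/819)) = -561925/407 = -1380.65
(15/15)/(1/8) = 8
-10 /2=-5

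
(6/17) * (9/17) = 54/289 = 0.19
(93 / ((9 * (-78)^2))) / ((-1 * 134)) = -31 / 2445768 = -0.00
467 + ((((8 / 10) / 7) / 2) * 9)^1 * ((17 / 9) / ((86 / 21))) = 100456 / 215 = 467.24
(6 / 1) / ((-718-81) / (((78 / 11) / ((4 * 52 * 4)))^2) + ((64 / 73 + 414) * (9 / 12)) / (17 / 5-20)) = -654372 / 1199675513233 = -0.00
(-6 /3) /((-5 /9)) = 18 /5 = 3.60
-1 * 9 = -9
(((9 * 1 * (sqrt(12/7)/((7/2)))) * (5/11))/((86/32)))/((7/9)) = 25920 * sqrt(21)/162239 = 0.73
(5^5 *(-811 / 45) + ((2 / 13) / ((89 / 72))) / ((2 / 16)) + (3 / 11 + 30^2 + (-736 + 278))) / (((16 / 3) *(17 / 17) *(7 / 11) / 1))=-400014052 / 24297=-16463.52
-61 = -61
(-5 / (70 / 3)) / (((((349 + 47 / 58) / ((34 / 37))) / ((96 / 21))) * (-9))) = 31552 / 110351871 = 0.00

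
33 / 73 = 0.45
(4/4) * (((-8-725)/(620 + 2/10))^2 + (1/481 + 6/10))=46228760173/23126963405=2.00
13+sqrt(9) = 16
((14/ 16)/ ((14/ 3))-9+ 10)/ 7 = 19/ 112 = 0.17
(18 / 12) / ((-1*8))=-3 / 16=-0.19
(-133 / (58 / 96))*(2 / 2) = -6384 / 29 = -220.14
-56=-56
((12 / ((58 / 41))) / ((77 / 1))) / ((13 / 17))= 4182 / 29029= 0.14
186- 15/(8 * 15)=1487/8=185.88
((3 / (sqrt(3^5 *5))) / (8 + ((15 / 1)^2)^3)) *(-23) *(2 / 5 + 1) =-161 *sqrt(15) / 2562892425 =-0.00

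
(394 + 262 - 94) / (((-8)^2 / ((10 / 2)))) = 1405 / 32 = 43.91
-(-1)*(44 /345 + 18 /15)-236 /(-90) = 4088 /1035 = 3.95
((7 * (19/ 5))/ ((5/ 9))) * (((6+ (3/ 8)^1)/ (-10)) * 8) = -61047/ 250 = -244.19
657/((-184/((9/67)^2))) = -53217/825976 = -0.06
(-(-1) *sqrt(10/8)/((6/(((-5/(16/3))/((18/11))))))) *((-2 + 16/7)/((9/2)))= -55 *sqrt(5)/18144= -0.01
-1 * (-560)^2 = -313600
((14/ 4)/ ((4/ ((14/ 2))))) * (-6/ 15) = -49/ 20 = -2.45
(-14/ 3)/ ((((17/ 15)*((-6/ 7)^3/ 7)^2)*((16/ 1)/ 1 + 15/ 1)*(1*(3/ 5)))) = -1008840175/ 36881568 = -27.35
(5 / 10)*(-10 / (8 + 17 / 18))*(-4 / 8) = 45 / 161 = 0.28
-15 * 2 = -30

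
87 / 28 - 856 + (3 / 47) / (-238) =-19080925 / 22372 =-852.89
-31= -31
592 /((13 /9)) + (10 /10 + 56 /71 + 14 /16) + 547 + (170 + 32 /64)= 8343993 /7384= 1130.01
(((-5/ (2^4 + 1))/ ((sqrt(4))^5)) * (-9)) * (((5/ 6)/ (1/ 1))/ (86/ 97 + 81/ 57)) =138225/ 4627264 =0.03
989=989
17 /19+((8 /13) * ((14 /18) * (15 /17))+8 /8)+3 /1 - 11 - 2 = -96782 /12597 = -7.68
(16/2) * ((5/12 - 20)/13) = -470/39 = -12.05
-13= -13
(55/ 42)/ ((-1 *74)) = -0.02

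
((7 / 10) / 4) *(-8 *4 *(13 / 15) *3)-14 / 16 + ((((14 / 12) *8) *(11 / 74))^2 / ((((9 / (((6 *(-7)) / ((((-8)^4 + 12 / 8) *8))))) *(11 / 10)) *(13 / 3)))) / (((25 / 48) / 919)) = -24719275637 / 1591051800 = -15.54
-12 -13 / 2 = -37 / 2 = -18.50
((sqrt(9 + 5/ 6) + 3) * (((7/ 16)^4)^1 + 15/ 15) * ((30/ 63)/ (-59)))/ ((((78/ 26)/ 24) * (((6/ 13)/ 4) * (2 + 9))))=-4415905 * sqrt(354)/ 502419456 - 4415905/ 27912192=-0.32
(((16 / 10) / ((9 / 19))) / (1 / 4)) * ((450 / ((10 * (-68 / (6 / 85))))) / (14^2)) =-228 / 70805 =-0.00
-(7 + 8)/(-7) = 15/7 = 2.14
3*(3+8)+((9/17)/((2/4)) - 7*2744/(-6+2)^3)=45449/136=334.18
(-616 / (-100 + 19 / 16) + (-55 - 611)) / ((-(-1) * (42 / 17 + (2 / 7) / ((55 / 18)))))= -200794825 / 780363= -257.31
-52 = -52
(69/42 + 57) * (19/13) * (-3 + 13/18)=-639559/3276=-195.23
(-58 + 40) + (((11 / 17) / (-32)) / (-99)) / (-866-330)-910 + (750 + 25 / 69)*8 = 29716657151 / 5855616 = 5074.90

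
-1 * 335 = -335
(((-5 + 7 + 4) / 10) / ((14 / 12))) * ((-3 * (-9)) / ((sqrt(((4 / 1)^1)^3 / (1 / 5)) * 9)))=27 * sqrt(5) / 700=0.09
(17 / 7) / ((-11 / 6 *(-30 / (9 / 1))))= 153 / 385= 0.40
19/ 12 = 1.58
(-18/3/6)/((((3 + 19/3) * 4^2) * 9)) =-1/1344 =-0.00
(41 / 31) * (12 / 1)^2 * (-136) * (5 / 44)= -1003680 / 341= -2943.34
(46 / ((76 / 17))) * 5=1955 / 38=51.45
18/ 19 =0.95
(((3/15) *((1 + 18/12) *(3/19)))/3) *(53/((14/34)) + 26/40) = 18111/5320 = 3.40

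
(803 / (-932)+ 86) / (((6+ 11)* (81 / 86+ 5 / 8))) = 6824014 / 2134979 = 3.20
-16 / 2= -8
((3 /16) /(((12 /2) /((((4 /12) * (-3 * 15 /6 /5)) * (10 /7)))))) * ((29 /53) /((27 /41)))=-5945 /320544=-0.02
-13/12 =-1.08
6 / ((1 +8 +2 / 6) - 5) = 18 / 13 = 1.38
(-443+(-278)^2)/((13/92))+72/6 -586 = 543223.85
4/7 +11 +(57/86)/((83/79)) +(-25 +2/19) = -12049637/949354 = -12.69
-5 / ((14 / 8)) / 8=-5 / 14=-0.36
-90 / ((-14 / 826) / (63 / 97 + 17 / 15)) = 918276 / 97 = 9466.76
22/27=0.81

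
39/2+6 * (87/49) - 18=1191/98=12.15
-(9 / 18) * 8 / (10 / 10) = -4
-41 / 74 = -0.55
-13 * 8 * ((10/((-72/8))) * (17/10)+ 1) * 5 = 4160/9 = 462.22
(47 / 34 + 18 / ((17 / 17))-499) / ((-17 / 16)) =130456 / 289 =451.40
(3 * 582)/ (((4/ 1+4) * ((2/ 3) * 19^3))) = 0.05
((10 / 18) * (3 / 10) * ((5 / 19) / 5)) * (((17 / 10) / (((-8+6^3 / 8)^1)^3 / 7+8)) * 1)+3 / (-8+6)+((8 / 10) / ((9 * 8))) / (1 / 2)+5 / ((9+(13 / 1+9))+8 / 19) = -229843261 / 174304100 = -1.32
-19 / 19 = -1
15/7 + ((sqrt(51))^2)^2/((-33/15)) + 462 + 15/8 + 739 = 14011/616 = 22.75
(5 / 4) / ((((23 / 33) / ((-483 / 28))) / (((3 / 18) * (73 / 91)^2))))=-879285 / 264992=-3.32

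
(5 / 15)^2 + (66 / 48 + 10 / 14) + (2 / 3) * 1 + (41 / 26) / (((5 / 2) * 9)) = 96221 / 32760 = 2.94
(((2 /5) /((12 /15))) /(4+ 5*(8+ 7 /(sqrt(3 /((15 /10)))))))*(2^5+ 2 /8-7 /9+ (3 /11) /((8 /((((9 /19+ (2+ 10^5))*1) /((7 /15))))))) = 772834193 /6336918-3864170965*sqrt(2) /79664112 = 53.36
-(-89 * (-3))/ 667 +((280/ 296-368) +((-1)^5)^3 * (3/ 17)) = -154236939/ 419543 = -367.63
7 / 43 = 0.16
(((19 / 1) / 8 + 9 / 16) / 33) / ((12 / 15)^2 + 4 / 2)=1175 / 34848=0.03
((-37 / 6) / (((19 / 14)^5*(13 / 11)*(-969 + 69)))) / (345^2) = 27361796 / 2586147672493125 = 0.00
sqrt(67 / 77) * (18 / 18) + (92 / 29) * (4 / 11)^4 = 23552 / 424589 + sqrt(5159) / 77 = 0.99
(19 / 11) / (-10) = -19 / 110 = -0.17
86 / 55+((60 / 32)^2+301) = 306.08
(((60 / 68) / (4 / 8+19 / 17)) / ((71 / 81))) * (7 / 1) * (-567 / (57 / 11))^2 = 52153.69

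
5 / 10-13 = -25 / 2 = -12.50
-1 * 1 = -1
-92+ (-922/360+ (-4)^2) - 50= -23141/180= -128.56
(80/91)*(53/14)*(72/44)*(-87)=-3319920/7007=-473.80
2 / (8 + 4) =1 / 6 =0.17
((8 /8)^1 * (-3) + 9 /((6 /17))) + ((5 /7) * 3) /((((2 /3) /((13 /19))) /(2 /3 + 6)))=9885 /266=37.16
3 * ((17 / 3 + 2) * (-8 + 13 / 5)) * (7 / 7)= -621 / 5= -124.20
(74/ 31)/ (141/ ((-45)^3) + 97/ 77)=86538375/ 45612718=1.90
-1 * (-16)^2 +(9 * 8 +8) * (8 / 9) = -1664 / 9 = -184.89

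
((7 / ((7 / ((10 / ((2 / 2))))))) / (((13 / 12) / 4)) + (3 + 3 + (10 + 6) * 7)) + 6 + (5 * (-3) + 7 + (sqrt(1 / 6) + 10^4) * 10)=100157.01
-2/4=-1/2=-0.50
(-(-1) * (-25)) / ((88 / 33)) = -75 / 8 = -9.38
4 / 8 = 1 / 2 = 0.50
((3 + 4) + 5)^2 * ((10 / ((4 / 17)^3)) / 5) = 44217 / 2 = 22108.50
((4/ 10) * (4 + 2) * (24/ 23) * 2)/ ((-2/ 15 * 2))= -432/ 23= -18.78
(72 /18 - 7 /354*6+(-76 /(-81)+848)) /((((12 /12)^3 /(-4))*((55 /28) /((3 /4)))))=-22823500 /17523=-1302.49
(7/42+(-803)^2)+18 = 3868963/6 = 644827.17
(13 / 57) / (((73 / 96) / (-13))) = -5408 / 1387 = -3.90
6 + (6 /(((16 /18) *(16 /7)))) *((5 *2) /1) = 1137 /32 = 35.53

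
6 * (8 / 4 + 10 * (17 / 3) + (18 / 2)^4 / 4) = 20387 / 2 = 10193.50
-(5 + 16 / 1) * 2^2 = -84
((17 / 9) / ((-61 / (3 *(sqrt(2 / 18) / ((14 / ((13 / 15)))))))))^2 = 48841 / 13291784100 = 0.00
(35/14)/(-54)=-5/108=-0.05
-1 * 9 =-9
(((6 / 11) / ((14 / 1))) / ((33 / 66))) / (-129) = -2 / 3311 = -0.00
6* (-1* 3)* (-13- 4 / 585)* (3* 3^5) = 11093922 / 65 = 170675.72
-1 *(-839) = 839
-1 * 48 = -48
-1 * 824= -824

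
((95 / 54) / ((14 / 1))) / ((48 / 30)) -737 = -4456901 / 6048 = -736.92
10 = 10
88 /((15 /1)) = 88 /15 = 5.87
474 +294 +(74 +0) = 842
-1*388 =-388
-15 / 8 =-1.88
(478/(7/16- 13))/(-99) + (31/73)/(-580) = 323199451/842523660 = 0.38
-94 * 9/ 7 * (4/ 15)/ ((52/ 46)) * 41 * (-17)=19871.39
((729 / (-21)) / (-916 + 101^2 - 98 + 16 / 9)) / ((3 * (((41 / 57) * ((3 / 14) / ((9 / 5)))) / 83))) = -20693394 / 16953295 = -1.22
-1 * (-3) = 3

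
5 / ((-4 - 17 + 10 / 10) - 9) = -5 / 29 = -0.17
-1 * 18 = -18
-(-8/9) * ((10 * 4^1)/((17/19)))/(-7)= -6080/1071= -5.68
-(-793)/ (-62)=-793/ 62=-12.79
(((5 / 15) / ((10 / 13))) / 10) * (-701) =-9113 / 300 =-30.38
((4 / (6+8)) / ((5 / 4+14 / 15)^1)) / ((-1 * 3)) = -40 / 917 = -0.04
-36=-36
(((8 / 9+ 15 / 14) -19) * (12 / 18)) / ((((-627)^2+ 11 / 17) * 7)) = -36499 / 8841878892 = -0.00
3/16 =0.19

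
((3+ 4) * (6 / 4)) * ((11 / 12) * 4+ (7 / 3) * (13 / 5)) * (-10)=-1022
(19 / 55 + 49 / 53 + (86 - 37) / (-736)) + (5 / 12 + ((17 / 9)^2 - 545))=-93808879243 / 173780640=-539.81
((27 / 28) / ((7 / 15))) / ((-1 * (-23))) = 405 / 4508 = 0.09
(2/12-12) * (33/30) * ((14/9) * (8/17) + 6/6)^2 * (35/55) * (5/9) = -34901825/2528172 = -13.81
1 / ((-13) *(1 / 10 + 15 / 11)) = -110 / 2093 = -0.05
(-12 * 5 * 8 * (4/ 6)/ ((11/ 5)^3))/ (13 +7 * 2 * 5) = -40000/ 110473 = -0.36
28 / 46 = 14 / 23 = 0.61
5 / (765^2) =1 / 117045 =0.00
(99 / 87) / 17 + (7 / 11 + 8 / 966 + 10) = 28056944 / 2619309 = 10.71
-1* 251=-251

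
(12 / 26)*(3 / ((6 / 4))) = 12 / 13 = 0.92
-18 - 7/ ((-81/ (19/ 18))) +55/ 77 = -175487/ 10206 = -17.19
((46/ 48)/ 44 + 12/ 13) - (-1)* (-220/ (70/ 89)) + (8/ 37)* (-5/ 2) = -993101119/ 3555552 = -279.31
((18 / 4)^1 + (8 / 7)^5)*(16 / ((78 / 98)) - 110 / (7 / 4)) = -1265238964 / 4588311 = -275.75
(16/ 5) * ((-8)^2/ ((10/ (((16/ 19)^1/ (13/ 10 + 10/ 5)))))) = 16384/ 3135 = 5.23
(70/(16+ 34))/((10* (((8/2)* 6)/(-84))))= -49/100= -0.49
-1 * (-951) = 951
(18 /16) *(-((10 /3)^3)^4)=-125000000000 /59049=-2116885.98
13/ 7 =1.86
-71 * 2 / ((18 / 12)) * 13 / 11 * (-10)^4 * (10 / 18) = -184600000 / 297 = -621548.82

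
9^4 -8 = 6553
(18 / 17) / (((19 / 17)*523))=18 / 9937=0.00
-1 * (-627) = 627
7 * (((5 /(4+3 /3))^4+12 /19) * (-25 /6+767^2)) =765946853 /114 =6718832.04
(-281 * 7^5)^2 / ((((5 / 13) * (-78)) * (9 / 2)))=-22304528136289 / 135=-165218726935.47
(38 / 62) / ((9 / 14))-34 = -9220 / 279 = -33.05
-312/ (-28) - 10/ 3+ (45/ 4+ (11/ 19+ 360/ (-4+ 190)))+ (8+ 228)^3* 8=5202602746241/ 49476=105154069.57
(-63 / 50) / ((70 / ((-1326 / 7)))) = 5967 / 1750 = 3.41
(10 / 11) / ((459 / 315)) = 350 / 561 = 0.62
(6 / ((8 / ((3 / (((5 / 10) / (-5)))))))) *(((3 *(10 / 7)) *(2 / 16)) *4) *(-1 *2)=675 / 7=96.43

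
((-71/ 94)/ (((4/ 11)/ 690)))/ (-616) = 2.33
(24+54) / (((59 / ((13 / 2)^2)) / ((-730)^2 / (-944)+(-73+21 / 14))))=-989302509 / 27848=-35525.08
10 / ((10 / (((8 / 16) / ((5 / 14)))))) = 7 / 5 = 1.40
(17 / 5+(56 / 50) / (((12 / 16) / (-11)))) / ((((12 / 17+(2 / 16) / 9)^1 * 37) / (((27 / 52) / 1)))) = -0.25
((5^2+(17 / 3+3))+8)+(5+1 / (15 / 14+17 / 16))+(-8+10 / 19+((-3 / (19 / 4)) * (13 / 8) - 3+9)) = 64007 / 1434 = 44.64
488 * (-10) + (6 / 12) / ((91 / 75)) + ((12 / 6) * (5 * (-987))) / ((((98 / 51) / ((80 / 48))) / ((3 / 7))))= -10890745 / 1274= -8548.47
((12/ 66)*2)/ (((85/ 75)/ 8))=480/ 187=2.57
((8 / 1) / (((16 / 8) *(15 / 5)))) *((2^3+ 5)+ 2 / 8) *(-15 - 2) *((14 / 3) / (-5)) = 12614 / 45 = 280.31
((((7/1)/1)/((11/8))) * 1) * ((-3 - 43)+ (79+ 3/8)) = 1869/11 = 169.91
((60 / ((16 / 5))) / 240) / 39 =5 / 2496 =0.00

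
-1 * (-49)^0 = -1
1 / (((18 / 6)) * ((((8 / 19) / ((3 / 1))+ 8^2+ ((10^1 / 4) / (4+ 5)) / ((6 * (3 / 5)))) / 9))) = 18468 / 395323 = 0.05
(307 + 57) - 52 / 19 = 6864 / 19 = 361.26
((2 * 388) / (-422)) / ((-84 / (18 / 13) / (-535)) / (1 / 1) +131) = -622740 / 44402207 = -0.01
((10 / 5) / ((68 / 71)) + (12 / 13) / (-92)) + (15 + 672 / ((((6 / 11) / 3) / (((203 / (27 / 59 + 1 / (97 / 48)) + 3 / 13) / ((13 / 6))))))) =3800094301459 / 10440482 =363976.90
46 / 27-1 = 19 / 27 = 0.70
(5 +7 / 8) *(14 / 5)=329 / 20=16.45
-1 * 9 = -9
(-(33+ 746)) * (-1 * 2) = 1558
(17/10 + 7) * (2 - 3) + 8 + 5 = 43/10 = 4.30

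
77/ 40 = 1.92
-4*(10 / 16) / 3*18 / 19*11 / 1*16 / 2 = -1320 / 19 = -69.47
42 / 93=14 / 31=0.45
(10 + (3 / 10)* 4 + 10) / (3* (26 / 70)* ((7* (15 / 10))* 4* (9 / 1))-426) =-53 / 12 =-4.42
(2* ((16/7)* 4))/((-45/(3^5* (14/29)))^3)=-987614208/3048625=-323.95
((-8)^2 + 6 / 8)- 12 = 211 / 4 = 52.75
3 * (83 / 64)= 3.89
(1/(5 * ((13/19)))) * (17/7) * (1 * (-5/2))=-1.77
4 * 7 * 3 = 84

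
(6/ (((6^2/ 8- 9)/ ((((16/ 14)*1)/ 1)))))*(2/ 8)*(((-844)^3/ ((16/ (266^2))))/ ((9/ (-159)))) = -161041737313408/ 9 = -17893526368156.44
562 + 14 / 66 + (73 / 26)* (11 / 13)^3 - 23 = 1019635247 / 1885026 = 540.91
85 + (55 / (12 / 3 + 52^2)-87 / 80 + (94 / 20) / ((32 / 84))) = 65175 / 677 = 96.27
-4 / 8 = -1 / 2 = -0.50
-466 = -466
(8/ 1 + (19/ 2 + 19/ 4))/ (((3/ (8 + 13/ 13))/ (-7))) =-1869/ 4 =-467.25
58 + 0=58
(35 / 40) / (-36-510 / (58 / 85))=-203 / 181752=-0.00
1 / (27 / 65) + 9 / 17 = 1348 / 459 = 2.94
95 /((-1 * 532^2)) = -5 /14896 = -0.00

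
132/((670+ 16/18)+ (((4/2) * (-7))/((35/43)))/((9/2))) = 990/5003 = 0.20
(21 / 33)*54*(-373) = -140994 / 11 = -12817.64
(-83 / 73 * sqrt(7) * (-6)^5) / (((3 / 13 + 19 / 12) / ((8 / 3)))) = 268489728 * sqrt(7) / 20659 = 34384.87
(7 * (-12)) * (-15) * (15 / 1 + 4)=23940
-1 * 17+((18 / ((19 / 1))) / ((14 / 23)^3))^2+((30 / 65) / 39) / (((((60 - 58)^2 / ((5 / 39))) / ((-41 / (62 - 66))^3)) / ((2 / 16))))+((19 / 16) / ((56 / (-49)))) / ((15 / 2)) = 799922178532921 / 1433232720890880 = 0.56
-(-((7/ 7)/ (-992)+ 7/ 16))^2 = -187489/ 984064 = -0.19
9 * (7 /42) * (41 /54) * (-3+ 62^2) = 157481 /36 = 4374.47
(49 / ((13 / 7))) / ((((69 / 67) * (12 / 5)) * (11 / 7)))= 804335 / 118404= 6.79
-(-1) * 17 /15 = 17 /15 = 1.13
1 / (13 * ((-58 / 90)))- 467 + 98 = -139158 / 377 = -369.12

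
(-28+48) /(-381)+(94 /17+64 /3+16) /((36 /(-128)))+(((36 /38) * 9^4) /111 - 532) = -25754122282 /40979979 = -628.46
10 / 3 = 3.33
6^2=36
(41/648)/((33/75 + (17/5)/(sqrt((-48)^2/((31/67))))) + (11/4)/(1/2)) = 36260400/3403937753 - 174250 * sqrt(2077)/91906319331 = 0.01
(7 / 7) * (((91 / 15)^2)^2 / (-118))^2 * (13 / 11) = 61132828589969773 / 392542579687500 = 155.74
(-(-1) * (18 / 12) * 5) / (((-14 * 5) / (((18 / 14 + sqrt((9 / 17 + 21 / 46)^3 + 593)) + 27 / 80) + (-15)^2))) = -380727 / 15680-3 * sqrt(222117631884170) / 17122672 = -26.89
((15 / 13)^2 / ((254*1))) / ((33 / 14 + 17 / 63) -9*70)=-14175 / 1696628687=-0.00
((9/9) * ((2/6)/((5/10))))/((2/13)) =13/3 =4.33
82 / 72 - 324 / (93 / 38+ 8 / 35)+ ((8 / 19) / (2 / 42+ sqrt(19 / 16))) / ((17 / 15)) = -41515802293729 / 346094826876+ 211680 * sqrt(19) / 2701249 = -119.61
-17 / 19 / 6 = -17 / 114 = -0.15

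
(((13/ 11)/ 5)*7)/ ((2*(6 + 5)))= 91/ 1210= 0.08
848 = 848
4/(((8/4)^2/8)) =8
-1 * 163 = -163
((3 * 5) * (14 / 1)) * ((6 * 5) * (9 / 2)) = 28350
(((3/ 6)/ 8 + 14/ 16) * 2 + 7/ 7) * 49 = 1127/ 8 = 140.88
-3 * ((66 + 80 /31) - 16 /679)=-4329174 /21049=-205.67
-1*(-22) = 22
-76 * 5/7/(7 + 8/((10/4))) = -1900/357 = -5.32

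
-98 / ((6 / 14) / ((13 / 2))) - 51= -4612 / 3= -1537.33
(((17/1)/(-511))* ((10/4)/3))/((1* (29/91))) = -1105/12702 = -0.09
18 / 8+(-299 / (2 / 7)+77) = -3869 / 4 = -967.25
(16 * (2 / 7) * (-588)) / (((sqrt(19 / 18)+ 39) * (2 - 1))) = -1886976 / 27359+ 8064 * sqrt(38) / 27359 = -67.15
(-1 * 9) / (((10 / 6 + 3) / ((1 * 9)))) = -243 / 14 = -17.36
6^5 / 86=3888 / 43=90.42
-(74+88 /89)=-74.99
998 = 998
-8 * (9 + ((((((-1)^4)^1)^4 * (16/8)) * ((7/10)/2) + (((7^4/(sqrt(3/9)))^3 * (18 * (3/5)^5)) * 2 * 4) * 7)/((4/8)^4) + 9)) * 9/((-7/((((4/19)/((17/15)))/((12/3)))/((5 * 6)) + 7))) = 23772888/11305 + 3785433069113091099648 * sqrt(3)/1009375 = 6495665539920629.81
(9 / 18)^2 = 1 / 4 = 0.25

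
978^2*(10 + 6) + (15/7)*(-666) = 107116218/7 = 15302316.86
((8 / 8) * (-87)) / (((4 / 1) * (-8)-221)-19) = 87 / 272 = 0.32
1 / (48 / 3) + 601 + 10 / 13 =125181 / 208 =601.83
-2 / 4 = -1 / 2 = -0.50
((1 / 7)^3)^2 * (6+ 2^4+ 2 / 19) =60 / 319333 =0.00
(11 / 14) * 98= 77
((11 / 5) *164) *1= 1804 / 5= 360.80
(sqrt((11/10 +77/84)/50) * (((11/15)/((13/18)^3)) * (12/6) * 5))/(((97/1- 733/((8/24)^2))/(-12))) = 117612 * sqrt(30)/89253125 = 0.01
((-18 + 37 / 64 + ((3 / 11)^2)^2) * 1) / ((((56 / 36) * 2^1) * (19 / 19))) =-146875779 / 26236672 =-5.60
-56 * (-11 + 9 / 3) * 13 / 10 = 2912 / 5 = 582.40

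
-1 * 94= -94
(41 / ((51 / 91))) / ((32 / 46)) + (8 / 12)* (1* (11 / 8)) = 86561 / 816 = 106.08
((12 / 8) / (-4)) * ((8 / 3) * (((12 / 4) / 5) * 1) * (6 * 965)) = -3474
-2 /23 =-0.09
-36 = -36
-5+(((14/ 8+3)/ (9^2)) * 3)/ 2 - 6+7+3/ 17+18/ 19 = -194527/ 69768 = -2.79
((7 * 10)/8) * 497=4348.75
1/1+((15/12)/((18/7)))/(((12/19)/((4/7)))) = 311/216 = 1.44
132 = 132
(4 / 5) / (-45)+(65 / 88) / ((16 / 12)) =42467 / 79200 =0.54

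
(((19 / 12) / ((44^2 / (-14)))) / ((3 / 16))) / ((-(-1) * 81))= -133 / 176418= -0.00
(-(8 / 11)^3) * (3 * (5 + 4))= -13824 / 1331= -10.39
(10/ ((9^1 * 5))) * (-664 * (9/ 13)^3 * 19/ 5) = -2043792/ 10985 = -186.05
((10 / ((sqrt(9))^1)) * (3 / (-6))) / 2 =-5 / 6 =-0.83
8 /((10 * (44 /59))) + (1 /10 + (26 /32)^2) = 25807 /14080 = 1.83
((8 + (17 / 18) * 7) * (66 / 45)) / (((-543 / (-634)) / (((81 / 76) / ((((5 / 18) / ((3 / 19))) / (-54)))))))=-1337104098 / 1633525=-818.54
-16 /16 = -1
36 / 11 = 3.27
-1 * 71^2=-5041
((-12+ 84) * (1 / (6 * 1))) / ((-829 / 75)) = -900 / 829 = -1.09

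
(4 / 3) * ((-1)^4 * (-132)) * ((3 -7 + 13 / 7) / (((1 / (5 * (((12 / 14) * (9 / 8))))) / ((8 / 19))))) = 712800 / 931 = 765.63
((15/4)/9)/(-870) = -1/2088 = -0.00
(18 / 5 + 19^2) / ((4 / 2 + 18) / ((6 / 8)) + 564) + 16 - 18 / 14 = 950863 / 62020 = 15.33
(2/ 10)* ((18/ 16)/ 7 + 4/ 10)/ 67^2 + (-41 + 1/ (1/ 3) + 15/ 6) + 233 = 1241208657/ 6284600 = 197.50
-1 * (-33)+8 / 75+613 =48458 / 75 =646.11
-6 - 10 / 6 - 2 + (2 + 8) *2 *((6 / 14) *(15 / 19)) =-2.90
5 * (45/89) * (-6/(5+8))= -1350/1157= -1.17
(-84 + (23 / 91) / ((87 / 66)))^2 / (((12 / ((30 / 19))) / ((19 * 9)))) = 1100613800250 / 6964321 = 158036.05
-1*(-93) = 93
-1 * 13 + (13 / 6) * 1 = -10.83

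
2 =2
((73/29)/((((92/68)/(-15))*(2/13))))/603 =-80665/268134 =-0.30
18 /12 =3 /2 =1.50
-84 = -84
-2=-2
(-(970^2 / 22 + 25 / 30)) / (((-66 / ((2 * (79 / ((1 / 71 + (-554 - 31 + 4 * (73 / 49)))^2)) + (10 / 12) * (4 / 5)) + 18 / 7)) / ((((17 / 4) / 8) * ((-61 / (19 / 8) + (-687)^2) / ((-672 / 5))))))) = -14137234456082465541994177075 / 3611077536301928275968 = -3914962.86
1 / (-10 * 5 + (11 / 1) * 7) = 1 / 27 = 0.04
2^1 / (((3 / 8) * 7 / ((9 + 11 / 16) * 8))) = 1240 / 21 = 59.05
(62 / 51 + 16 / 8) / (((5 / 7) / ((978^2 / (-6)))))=-717675.58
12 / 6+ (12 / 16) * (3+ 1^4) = 5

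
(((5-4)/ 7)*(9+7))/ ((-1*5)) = -16/ 35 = -0.46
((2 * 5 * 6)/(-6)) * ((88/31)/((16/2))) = -110/31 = -3.55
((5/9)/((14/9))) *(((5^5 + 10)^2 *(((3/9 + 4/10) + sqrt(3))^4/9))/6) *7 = 382470836 *sqrt(3)/81 + 10486890799/1215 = 16809691.03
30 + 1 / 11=331 / 11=30.09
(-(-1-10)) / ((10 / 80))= 88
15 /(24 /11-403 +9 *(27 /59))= -9735 /257458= -0.04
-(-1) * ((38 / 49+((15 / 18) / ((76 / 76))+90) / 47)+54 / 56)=101491 / 27636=3.67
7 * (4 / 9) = 28 / 9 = 3.11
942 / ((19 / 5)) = 247.89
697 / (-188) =-697 / 188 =-3.71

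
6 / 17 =0.35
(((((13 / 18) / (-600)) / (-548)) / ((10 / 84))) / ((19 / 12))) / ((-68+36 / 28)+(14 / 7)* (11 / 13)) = -8281 / 46205853000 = -0.00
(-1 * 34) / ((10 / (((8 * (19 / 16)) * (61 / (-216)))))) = 19703 / 2160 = 9.12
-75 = -75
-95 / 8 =-11.88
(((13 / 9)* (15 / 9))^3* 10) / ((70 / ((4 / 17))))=0.47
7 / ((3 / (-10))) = -70 / 3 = -23.33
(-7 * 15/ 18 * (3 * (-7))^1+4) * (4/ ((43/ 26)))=13156/ 43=305.95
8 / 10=4 / 5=0.80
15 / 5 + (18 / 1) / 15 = 21 / 5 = 4.20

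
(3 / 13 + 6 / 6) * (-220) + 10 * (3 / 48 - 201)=-237135 / 104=-2280.14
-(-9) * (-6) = -54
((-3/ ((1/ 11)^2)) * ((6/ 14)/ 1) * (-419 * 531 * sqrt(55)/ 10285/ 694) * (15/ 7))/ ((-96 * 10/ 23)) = -46055223 * sqrt(55)/ 184992640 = -1.85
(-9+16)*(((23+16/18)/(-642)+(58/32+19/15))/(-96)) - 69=-1535860279/22187520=-69.22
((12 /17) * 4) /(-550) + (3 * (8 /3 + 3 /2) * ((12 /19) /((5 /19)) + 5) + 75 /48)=7035491 /74800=94.06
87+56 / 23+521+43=15029 / 23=653.43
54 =54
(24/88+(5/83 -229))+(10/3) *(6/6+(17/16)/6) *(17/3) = -81420571/394416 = -206.43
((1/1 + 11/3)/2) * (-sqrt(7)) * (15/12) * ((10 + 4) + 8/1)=-385 * sqrt(7)/6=-169.77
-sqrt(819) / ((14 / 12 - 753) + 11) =18* sqrt(91) / 4445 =0.04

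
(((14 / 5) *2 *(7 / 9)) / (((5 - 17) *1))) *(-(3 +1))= 196 / 135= 1.45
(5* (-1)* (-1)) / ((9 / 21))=35 / 3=11.67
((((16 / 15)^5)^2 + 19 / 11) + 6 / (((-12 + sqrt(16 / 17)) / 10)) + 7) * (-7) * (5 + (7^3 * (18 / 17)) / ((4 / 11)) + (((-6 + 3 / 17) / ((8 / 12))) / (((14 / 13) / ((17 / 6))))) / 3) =-5120954846310319897511 / 131125685625000000 + 14223945 * sqrt(17) / 20672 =-36216.77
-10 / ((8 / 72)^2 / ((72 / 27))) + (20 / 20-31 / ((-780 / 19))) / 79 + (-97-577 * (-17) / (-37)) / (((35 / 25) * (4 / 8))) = -6104026547 / 2279940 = -2677.28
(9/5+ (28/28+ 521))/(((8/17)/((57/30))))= 845937/400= 2114.84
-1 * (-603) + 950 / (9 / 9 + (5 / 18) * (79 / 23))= 881127 / 809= 1089.16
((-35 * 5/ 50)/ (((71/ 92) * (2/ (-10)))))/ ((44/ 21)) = 16905/ 1562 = 10.82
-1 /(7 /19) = -19 /7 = -2.71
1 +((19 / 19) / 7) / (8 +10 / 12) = 1.02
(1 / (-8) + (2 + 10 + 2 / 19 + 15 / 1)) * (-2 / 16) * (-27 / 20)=110727 / 24320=4.55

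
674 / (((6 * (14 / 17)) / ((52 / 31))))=148954 / 651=228.81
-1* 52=-52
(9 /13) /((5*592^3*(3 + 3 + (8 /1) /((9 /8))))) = 81 /1591330856960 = 0.00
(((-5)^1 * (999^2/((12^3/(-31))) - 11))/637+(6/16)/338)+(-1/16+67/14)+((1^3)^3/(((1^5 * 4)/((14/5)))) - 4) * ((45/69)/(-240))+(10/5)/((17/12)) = 152065738177/1036118720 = 146.76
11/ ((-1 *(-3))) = 11/ 3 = 3.67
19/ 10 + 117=1189/ 10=118.90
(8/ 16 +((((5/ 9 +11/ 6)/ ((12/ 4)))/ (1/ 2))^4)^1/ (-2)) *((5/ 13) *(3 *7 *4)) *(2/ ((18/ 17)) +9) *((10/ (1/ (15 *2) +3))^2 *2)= -8084608000000/ 389191959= -20772.80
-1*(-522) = 522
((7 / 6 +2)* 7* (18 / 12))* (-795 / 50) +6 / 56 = -147999 / 280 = -528.57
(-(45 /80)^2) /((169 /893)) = -72333 /43264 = -1.67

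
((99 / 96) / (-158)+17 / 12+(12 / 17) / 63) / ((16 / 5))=12827575 / 28879872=0.44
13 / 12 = 1.08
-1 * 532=-532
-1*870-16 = -886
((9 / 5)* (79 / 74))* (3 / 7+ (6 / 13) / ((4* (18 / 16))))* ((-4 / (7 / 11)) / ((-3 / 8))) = 403216 / 23569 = 17.11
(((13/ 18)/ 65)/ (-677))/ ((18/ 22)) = -11/ 548370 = -0.00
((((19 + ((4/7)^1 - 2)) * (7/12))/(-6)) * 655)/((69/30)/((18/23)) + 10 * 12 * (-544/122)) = 24572325/11685862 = 2.10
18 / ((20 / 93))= 837 / 10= 83.70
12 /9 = 1.33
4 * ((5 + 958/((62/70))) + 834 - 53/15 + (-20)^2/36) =10759304/1395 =7712.76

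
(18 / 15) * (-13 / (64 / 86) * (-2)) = 1677 / 40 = 41.92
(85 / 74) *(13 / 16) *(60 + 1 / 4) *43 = 11451115 / 4736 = 2417.89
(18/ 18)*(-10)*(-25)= 250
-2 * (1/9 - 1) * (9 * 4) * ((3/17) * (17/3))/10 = 32/5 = 6.40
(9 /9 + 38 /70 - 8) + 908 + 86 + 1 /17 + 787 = 1774.60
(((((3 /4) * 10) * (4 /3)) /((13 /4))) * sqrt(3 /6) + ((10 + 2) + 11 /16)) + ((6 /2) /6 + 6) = 20 * sqrt(2) /13 + 307 /16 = 21.36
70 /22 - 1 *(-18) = 233 /11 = 21.18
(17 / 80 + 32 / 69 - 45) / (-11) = 244667 / 60720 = 4.03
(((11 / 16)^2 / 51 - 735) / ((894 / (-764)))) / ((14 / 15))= 9164217245 / 13617408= 672.98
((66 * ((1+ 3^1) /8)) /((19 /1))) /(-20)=-33 /380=-0.09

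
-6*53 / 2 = -159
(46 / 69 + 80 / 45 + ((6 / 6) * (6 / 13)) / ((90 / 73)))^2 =2719201 / 342225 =7.95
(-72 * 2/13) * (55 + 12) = -9648/13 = -742.15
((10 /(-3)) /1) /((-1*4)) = 5 /6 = 0.83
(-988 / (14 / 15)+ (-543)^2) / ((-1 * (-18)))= 685511 / 42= 16321.69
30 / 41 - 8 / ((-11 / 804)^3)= 170467696122 / 54571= 3123778.13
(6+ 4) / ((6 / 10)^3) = 1250 / 27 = 46.30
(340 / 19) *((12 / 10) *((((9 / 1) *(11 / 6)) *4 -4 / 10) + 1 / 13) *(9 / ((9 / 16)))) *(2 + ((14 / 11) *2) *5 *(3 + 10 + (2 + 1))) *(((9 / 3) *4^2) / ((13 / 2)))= 465507606528 / 13585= 34266294.19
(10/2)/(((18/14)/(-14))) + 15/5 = -463/9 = -51.44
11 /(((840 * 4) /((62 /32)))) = 341 /53760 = 0.01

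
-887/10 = -88.70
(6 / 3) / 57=2 / 57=0.04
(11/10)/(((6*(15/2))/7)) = 77/450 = 0.17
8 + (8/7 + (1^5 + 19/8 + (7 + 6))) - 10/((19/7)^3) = 9609431/384104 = 25.02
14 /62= 0.23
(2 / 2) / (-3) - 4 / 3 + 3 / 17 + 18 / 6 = 77 / 51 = 1.51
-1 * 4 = -4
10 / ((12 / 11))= 55 / 6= 9.17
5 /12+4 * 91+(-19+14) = 4313 /12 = 359.42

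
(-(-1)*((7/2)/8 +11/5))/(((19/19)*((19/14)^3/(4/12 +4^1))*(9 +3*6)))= 940849/5555790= 0.17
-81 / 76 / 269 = -81 / 20444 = -0.00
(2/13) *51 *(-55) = -5610/13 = -431.54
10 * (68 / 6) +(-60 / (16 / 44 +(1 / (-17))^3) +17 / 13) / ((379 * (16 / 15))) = 174851160715 / 1548339312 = 112.93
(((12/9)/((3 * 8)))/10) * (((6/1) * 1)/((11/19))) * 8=76/165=0.46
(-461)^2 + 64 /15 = 3187879 /15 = 212525.27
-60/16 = -15/4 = -3.75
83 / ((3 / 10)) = 276.67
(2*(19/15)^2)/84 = 0.04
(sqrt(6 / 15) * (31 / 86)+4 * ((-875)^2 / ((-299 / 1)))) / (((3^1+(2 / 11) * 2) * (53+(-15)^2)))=-16843750 / 1537757+341 * sqrt(10) / 4422980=-10.95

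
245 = 245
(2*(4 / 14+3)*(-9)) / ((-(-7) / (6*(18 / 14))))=-22356 / 343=-65.18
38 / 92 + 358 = 16487 / 46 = 358.41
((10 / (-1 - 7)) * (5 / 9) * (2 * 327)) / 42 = -2725 / 252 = -10.81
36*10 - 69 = 291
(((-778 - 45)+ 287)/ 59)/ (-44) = 134/ 649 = 0.21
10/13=0.77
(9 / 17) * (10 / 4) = 45 / 34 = 1.32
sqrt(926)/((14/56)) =4 * sqrt(926) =121.72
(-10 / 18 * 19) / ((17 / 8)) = -760 / 153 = -4.97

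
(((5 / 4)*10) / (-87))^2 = 625 / 30276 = 0.02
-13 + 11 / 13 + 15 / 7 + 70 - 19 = 3730 / 91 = 40.99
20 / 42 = 10 / 21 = 0.48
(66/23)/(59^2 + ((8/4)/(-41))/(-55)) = 0.00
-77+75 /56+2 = -4125 /56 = -73.66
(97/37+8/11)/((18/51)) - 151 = -345571/2442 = -141.51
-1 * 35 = -35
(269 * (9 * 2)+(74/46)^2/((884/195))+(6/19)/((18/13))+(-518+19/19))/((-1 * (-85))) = 8869635431/174284340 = 50.89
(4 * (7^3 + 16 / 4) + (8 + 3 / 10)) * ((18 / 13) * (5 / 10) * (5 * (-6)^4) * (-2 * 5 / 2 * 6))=-2442966480 / 13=-187920498.46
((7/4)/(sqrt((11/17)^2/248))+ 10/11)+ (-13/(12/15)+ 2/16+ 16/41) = -53491/3608+ 119 * sqrt(62)/22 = 27.77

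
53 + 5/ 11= 588/ 11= 53.45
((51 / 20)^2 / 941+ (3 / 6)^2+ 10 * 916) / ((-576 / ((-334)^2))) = -96159060430189 / 54201600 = -1774100.03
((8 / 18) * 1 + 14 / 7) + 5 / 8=221 / 72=3.07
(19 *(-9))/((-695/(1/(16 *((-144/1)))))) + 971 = 971.00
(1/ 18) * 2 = 1/ 9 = 0.11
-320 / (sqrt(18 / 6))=-320 *sqrt(3) / 3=-184.75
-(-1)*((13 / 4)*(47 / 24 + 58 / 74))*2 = 31655 / 1776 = 17.82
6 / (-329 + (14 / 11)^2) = -0.02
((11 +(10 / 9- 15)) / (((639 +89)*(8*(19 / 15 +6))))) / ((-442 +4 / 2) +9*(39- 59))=1 / 9082752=0.00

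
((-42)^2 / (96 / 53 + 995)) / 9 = 10388 / 52831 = 0.20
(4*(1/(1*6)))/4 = 1/6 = 0.17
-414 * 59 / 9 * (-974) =2643436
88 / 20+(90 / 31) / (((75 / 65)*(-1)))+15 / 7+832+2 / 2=908174 / 1085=837.03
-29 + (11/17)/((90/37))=-43963/1530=-28.73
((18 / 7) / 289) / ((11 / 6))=108 / 22253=0.00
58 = 58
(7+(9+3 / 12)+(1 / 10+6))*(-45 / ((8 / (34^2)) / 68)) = -19764999 / 2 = -9882499.50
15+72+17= 104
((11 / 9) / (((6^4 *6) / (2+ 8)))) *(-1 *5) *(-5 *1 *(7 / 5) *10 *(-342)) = -182875 / 972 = -188.14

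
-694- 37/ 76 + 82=-46549/ 76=-612.49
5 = 5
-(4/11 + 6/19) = -142/209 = -0.68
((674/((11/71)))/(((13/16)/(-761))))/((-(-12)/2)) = -291335152/429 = -679102.92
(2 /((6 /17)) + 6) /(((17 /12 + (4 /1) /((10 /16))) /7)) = 700 /67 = 10.45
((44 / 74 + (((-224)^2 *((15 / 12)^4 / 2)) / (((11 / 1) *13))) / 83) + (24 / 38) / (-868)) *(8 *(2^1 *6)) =1000225997280 / 1810627819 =552.42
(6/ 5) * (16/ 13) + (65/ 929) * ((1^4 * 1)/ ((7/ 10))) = 666538/ 422695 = 1.58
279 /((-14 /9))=-2511 /14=-179.36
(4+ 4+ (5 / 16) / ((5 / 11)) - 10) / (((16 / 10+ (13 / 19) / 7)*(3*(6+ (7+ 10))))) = -4655 / 415472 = -0.01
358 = 358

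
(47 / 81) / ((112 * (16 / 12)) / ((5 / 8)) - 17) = 235 / 89883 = 0.00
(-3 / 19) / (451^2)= -3 / 3864619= -0.00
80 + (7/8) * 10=355/4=88.75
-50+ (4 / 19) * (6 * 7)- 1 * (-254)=4044 / 19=212.84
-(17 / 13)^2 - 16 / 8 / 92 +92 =701745 / 7774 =90.27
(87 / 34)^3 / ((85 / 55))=7243533 / 668168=10.84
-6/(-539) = 6/539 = 0.01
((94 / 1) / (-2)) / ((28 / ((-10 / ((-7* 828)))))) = -235 / 81144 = -0.00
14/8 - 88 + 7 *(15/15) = -317/4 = -79.25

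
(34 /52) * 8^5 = 278528 /13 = 21425.23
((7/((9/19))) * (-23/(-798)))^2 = 529/2916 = 0.18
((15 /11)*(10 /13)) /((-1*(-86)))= 75 /6149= 0.01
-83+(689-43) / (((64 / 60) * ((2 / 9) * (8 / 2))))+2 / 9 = 344765 / 576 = 598.55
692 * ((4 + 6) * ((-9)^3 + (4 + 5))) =-4982400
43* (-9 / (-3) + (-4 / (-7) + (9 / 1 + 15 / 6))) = 9073 / 14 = 648.07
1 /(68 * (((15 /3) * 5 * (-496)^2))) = 1 /418227200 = 0.00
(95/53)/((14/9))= 855/742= 1.15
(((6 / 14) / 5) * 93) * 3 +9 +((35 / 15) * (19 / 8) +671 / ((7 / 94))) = 9049.03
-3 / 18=-1 / 6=-0.17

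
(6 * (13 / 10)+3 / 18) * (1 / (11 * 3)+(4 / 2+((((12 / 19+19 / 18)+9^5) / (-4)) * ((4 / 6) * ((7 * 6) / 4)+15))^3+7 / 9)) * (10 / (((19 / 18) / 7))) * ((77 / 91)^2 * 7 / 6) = -1194998167692458179209807305119 / 79043335488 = -15118265952654254711.22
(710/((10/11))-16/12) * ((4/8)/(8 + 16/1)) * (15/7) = 11695/336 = 34.81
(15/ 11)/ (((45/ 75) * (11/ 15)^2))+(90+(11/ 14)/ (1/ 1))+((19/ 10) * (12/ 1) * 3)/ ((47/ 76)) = 900390913/ 4378990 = 205.62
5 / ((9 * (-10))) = -1 / 18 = -0.06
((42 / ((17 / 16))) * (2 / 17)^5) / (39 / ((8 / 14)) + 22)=86016 / 8713662409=0.00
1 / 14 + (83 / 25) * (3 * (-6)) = -20891 / 350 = -59.69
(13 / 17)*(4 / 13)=4 / 17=0.24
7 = 7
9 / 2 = 4.50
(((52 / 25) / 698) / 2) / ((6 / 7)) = 0.00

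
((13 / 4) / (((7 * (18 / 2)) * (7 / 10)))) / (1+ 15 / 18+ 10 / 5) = 65 / 3381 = 0.02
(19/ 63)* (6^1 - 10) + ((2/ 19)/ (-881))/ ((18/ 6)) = -1272206/ 1054557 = -1.21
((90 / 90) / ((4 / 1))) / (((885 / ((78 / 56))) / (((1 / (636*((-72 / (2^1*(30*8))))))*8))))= -0.00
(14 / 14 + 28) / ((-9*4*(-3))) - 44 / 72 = -37 / 108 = -0.34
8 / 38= 4 / 19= 0.21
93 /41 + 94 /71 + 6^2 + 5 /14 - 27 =527739 /40754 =12.95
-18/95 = -0.19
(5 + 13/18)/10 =0.57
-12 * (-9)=108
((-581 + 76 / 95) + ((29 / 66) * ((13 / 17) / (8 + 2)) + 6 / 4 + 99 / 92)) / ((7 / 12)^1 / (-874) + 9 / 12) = -5664012328 / 7348165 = -770.81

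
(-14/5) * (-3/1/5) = 42/25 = 1.68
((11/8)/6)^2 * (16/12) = 121/1728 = 0.07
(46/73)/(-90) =-23/3285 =-0.01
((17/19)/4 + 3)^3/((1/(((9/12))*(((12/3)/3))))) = 14706125/438976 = 33.50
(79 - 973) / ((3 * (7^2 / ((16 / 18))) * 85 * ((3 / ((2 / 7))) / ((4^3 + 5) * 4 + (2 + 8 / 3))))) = -4014656 / 2361555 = -1.70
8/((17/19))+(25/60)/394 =718741/80376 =8.94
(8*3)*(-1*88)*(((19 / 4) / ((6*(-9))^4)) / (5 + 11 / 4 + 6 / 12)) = -76 / 531441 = -0.00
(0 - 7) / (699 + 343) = -7 / 1042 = -0.01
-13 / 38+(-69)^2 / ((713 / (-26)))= -204919 / 1178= -173.96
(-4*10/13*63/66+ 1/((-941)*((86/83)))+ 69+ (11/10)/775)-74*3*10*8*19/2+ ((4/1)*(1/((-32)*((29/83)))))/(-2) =-1754606872391518007/10403603782000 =-168653.76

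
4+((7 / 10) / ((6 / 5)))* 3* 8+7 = 25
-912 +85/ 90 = -16399/ 18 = -911.06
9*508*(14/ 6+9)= 51816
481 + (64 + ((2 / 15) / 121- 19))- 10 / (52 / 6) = 12383771 / 23595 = 524.85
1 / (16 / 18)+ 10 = 89 / 8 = 11.12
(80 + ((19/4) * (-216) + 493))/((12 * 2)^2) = -151/192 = -0.79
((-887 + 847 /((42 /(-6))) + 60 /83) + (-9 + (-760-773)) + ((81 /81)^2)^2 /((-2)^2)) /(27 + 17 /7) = -5923939 /68392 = -86.62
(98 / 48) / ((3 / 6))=49 / 12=4.08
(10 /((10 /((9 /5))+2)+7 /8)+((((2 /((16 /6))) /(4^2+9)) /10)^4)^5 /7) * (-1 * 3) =-15120000000000000000000000000000000000000000000000006349434394221 /4249000000000000000000000000000000000000000000000000000000000000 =-3.56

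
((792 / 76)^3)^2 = 60254729561664 / 47045881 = 1280765.25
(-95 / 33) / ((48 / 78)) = -1235 / 264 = -4.68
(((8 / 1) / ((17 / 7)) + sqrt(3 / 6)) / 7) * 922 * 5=2305 * sqrt(2) / 7 + 36880 / 17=2635.09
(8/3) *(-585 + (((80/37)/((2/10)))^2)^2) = 196028926520/5622483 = 34865.19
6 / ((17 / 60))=360 / 17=21.18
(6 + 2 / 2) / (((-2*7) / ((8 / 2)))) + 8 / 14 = -10 / 7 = -1.43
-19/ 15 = -1.27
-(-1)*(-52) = -52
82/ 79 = 1.04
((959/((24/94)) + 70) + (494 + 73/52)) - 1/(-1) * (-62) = 166120/39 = 4259.49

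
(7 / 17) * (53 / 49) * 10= 530 / 119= 4.45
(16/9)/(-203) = -16/1827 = -0.01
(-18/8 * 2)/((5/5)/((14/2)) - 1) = 21/4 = 5.25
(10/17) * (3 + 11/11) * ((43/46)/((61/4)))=3440/23851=0.14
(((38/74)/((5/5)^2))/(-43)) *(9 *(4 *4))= -1.72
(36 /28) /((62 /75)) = 675 /434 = 1.56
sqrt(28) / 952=sqrt(7) / 476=0.01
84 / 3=28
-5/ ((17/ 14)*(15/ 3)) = -14/ 17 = -0.82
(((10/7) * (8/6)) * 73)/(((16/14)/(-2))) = -730/3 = -243.33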